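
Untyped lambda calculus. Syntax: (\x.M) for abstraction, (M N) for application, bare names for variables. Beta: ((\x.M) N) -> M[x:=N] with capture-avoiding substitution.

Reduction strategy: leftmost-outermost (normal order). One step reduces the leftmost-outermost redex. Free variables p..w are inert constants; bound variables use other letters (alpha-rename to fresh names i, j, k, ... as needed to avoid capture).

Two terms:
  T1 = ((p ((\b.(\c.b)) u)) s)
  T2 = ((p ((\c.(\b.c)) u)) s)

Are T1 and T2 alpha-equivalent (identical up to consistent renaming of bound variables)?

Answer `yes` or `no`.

Answer: yes

Derivation:
Term 1: ((p ((\b.(\c.b)) u)) s)
Term 2: ((p ((\c.(\b.c)) u)) s)
Alpha-equivalence: compare structure up to binder renaming.
Result: True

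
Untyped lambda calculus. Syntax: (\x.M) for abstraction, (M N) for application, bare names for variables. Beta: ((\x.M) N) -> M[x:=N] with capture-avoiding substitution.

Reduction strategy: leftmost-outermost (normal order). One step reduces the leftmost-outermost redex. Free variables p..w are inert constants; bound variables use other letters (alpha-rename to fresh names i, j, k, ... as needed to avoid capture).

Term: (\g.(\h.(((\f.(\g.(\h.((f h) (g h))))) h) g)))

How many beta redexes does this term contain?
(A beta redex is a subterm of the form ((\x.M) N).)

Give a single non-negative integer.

Answer: 1

Derivation:
Term: (\g.(\h.(((\f.(\g.(\h.((f h) (g h))))) h) g)))
  Redex: ((\f.(\g.(\h.((f h) (g h))))) h)
Total redexes: 1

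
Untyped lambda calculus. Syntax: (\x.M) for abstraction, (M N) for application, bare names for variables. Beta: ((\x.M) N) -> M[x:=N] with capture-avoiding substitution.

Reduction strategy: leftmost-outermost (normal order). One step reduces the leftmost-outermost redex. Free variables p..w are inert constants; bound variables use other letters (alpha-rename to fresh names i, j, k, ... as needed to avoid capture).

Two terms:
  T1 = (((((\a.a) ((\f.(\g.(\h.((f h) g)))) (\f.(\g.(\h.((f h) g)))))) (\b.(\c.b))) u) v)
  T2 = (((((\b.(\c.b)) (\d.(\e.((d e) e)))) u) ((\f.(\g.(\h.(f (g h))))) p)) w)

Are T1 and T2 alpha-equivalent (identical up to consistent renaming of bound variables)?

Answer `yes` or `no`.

Term 1: (((((\a.a) ((\f.(\g.(\h.((f h) g)))) (\f.(\g.(\h.((f h) g)))))) (\b.(\c.b))) u) v)
Term 2: (((((\b.(\c.b)) (\d.(\e.((d e) e)))) u) ((\f.(\g.(\h.(f (g h))))) p)) w)
Alpha-equivalence: compare structure up to binder renaming.
Result: False

Answer: no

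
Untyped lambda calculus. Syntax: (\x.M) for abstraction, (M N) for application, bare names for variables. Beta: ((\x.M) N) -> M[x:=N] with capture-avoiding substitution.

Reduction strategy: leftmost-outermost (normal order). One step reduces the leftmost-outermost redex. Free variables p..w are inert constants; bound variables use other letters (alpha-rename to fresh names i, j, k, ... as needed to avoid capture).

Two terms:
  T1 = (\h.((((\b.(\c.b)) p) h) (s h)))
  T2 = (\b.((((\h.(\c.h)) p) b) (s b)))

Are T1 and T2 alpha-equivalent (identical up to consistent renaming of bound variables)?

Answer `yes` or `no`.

Term 1: (\h.((((\b.(\c.b)) p) h) (s h)))
Term 2: (\b.((((\h.(\c.h)) p) b) (s b)))
Alpha-equivalence: compare structure up to binder renaming.
Result: True

Answer: yes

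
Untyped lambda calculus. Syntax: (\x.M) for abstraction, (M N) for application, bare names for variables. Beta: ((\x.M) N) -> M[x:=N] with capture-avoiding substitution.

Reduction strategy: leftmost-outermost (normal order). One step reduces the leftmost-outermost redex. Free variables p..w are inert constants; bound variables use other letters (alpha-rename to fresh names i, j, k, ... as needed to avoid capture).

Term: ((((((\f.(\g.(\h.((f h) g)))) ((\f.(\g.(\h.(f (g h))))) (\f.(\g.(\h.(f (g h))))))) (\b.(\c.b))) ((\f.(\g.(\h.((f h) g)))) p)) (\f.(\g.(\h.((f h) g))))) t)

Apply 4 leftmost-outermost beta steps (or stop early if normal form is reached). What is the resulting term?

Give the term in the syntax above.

Step 0: ((((((\f.(\g.(\h.((f h) g)))) ((\f.(\g.(\h.(f (g h))))) (\f.(\g.(\h.(f (g h))))))) (\b.(\c.b))) ((\f.(\g.(\h.((f h) g)))) p)) (\f.(\g.(\h.((f h) g))))) t)
Step 1: (((((\g.(\h.((((\f.(\g.(\h.(f (g h))))) (\f.(\g.(\h.(f (g h)))))) h) g))) (\b.(\c.b))) ((\f.(\g.(\h.((f h) g)))) p)) (\f.(\g.(\h.((f h) g))))) t)
Step 2: ((((\h.((((\f.(\g.(\h.(f (g h))))) (\f.(\g.(\h.(f (g h)))))) h) (\b.(\c.b)))) ((\f.(\g.(\h.((f h) g)))) p)) (\f.(\g.(\h.((f h) g))))) t)
Step 3: ((((((\f.(\g.(\h.(f (g h))))) (\f.(\g.(\h.(f (g h)))))) ((\f.(\g.(\h.((f h) g)))) p)) (\b.(\c.b))) (\f.(\g.(\h.((f h) g))))) t)
Step 4: (((((\g.(\h.((\f.(\g.(\h.(f (g h))))) (g h)))) ((\f.(\g.(\h.((f h) g)))) p)) (\b.(\c.b))) (\f.(\g.(\h.((f h) g))))) t)

Answer: (((((\g.(\h.((\f.(\g.(\h.(f (g h))))) (g h)))) ((\f.(\g.(\h.((f h) g)))) p)) (\b.(\c.b))) (\f.(\g.(\h.((f h) g))))) t)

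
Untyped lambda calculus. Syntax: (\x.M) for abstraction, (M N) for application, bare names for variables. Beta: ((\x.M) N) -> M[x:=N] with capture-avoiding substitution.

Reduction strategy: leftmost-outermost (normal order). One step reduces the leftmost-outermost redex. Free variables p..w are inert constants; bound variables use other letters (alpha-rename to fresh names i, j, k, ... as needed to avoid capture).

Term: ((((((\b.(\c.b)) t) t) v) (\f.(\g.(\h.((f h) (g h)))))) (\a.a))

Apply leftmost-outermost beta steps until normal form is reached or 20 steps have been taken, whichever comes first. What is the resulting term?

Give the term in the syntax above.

Step 0: ((((((\b.(\c.b)) t) t) v) (\f.(\g.(\h.((f h) (g h)))))) (\a.a))
Step 1: (((((\c.t) t) v) (\f.(\g.(\h.((f h) (g h)))))) (\a.a))
Step 2: (((t v) (\f.(\g.(\h.((f h) (g h)))))) (\a.a))

Answer: (((t v) (\f.(\g.(\h.((f h) (g h)))))) (\a.a))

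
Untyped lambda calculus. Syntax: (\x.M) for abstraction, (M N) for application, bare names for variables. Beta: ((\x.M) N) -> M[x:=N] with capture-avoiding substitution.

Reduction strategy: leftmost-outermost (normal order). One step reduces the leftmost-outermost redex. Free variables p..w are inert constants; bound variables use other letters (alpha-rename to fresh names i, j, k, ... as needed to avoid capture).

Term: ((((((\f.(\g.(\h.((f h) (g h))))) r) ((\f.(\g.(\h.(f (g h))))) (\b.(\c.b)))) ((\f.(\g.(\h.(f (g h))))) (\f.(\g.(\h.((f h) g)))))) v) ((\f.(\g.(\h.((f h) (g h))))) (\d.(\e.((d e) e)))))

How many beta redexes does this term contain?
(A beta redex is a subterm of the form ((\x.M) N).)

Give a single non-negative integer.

Term: ((((((\f.(\g.(\h.((f h) (g h))))) r) ((\f.(\g.(\h.(f (g h))))) (\b.(\c.b)))) ((\f.(\g.(\h.(f (g h))))) (\f.(\g.(\h.((f h) g)))))) v) ((\f.(\g.(\h.((f h) (g h))))) (\d.(\e.((d e) e)))))
  Redex: ((\f.(\g.(\h.((f h) (g h))))) r)
  Redex: ((\f.(\g.(\h.(f (g h))))) (\b.(\c.b)))
  Redex: ((\f.(\g.(\h.(f (g h))))) (\f.(\g.(\h.((f h) g)))))
  Redex: ((\f.(\g.(\h.((f h) (g h))))) (\d.(\e.((d e) e))))
Total redexes: 4

Answer: 4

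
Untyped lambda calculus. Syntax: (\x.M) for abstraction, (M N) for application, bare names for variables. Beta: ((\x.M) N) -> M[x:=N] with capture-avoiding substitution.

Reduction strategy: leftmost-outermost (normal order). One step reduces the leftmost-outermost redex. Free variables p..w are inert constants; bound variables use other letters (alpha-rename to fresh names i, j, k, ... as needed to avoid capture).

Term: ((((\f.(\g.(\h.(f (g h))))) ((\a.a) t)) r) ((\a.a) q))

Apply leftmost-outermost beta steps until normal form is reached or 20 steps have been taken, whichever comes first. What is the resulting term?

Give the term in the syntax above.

Step 0: ((((\f.(\g.(\h.(f (g h))))) ((\a.a) t)) r) ((\a.a) q))
Step 1: (((\g.(\h.(((\a.a) t) (g h)))) r) ((\a.a) q))
Step 2: ((\h.(((\a.a) t) (r h))) ((\a.a) q))
Step 3: (((\a.a) t) (r ((\a.a) q)))
Step 4: (t (r ((\a.a) q)))
Step 5: (t (r q))

Answer: (t (r q))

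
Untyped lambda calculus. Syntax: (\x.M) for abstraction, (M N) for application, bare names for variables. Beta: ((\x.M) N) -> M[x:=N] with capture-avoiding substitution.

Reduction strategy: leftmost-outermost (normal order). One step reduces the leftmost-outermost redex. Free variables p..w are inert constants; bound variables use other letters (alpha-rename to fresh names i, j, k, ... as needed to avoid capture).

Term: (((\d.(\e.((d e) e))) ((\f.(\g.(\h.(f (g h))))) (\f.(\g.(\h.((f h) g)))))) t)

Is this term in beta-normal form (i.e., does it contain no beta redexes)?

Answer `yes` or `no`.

Answer: no

Derivation:
Term: (((\d.(\e.((d e) e))) ((\f.(\g.(\h.(f (g h))))) (\f.(\g.(\h.((f h) g)))))) t)
Found 2 beta redex(es).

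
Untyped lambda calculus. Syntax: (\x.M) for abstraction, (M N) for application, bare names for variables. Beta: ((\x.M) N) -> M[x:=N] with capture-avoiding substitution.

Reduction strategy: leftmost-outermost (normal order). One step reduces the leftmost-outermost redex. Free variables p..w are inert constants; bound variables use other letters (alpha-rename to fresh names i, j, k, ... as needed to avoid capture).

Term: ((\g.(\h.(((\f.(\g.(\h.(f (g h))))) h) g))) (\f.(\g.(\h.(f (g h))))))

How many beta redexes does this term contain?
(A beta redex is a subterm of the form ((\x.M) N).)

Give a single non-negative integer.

Answer: 2

Derivation:
Term: ((\g.(\h.(((\f.(\g.(\h.(f (g h))))) h) g))) (\f.(\g.(\h.(f (g h))))))
  Redex: ((\g.(\h.(((\f.(\g.(\h.(f (g h))))) h) g))) (\f.(\g.(\h.(f (g h))))))
  Redex: ((\f.(\g.(\h.(f (g h))))) h)
Total redexes: 2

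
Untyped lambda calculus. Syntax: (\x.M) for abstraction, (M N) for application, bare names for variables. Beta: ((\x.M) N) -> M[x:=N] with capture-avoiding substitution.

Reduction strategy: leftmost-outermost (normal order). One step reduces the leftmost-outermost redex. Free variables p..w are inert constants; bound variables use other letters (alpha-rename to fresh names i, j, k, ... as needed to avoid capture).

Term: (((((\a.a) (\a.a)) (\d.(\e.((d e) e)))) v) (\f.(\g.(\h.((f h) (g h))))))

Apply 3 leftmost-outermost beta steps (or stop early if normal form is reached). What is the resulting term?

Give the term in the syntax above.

Step 0: (((((\a.a) (\a.a)) (\d.(\e.((d e) e)))) v) (\f.(\g.(\h.((f h) (g h))))))
Step 1: ((((\a.a) (\d.(\e.((d e) e)))) v) (\f.(\g.(\h.((f h) (g h))))))
Step 2: (((\d.(\e.((d e) e))) v) (\f.(\g.(\h.((f h) (g h))))))
Step 3: ((\e.((v e) e)) (\f.(\g.(\h.((f h) (g h))))))

Answer: ((\e.((v e) e)) (\f.(\g.(\h.((f h) (g h))))))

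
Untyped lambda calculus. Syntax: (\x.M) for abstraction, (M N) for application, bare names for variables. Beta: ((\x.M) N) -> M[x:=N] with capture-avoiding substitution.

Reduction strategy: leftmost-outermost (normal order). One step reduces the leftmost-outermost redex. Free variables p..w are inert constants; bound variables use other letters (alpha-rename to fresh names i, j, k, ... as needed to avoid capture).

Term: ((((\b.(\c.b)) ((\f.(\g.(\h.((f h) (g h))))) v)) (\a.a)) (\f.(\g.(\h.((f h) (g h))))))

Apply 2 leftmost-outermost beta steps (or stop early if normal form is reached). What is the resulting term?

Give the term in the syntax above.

Step 0: ((((\b.(\c.b)) ((\f.(\g.(\h.((f h) (g h))))) v)) (\a.a)) (\f.(\g.(\h.((f h) (g h))))))
Step 1: (((\c.((\f.(\g.(\h.((f h) (g h))))) v)) (\a.a)) (\f.(\g.(\h.((f h) (g h))))))
Step 2: (((\f.(\g.(\h.((f h) (g h))))) v) (\f.(\g.(\h.((f h) (g h))))))

Answer: (((\f.(\g.(\h.((f h) (g h))))) v) (\f.(\g.(\h.((f h) (g h))))))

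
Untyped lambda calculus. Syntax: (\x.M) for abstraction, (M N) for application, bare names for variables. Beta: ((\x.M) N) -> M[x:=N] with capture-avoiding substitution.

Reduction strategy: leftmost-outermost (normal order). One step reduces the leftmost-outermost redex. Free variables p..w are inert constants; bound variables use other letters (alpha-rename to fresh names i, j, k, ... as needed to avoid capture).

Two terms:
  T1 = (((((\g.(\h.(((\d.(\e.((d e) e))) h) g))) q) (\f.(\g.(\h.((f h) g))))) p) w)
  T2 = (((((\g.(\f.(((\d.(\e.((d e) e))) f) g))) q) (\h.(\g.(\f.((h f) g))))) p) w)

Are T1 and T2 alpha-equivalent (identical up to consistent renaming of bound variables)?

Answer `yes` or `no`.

Answer: yes

Derivation:
Term 1: (((((\g.(\h.(((\d.(\e.((d e) e))) h) g))) q) (\f.(\g.(\h.((f h) g))))) p) w)
Term 2: (((((\g.(\f.(((\d.(\e.((d e) e))) f) g))) q) (\h.(\g.(\f.((h f) g))))) p) w)
Alpha-equivalence: compare structure up to binder renaming.
Result: True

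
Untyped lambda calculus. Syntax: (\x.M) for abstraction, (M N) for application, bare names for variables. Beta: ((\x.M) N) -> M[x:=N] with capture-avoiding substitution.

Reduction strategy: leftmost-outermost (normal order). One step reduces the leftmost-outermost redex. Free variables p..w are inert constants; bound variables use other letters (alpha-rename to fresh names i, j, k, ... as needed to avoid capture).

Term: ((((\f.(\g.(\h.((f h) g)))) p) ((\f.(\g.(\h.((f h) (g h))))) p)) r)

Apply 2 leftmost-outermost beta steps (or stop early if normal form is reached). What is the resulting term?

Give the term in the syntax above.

Answer: ((\h.((p h) ((\f.(\g.(\h.((f h) (g h))))) p))) r)

Derivation:
Step 0: ((((\f.(\g.(\h.((f h) g)))) p) ((\f.(\g.(\h.((f h) (g h))))) p)) r)
Step 1: (((\g.(\h.((p h) g))) ((\f.(\g.(\h.((f h) (g h))))) p)) r)
Step 2: ((\h.((p h) ((\f.(\g.(\h.((f h) (g h))))) p))) r)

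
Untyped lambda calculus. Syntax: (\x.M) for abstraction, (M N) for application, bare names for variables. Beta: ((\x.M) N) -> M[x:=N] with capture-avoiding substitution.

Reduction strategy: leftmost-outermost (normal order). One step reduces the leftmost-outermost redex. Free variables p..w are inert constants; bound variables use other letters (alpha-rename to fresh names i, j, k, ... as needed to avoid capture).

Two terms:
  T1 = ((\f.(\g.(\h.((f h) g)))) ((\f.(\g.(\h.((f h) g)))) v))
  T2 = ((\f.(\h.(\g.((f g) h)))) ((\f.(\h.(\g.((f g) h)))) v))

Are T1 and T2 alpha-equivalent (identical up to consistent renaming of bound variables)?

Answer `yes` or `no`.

Answer: yes

Derivation:
Term 1: ((\f.(\g.(\h.((f h) g)))) ((\f.(\g.(\h.((f h) g)))) v))
Term 2: ((\f.(\h.(\g.((f g) h)))) ((\f.(\h.(\g.((f g) h)))) v))
Alpha-equivalence: compare structure up to binder renaming.
Result: True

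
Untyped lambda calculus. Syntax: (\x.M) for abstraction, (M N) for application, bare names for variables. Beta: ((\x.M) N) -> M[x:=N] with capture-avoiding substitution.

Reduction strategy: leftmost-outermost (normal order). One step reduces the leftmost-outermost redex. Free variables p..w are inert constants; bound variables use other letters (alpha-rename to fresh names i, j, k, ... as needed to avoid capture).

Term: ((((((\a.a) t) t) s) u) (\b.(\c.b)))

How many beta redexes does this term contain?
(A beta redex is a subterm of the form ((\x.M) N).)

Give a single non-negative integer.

Term: ((((((\a.a) t) t) s) u) (\b.(\c.b)))
  Redex: ((\a.a) t)
Total redexes: 1

Answer: 1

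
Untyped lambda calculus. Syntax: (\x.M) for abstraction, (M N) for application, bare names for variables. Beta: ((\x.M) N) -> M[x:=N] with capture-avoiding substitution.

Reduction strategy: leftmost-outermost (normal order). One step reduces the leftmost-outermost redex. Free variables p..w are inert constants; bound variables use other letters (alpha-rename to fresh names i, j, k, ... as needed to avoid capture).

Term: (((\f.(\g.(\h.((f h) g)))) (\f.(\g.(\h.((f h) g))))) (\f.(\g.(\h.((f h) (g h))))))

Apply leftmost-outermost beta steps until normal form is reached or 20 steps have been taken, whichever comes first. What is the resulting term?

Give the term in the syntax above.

Step 0: (((\f.(\g.(\h.((f h) g)))) (\f.(\g.(\h.((f h) g))))) (\f.(\g.(\h.((f h) (g h))))))
Step 1: ((\g.(\h.(((\f.(\g.(\h.((f h) g)))) h) g))) (\f.(\g.(\h.((f h) (g h))))))
Step 2: (\h.(((\f.(\g.(\h.((f h) g)))) h) (\f.(\g.(\h.((f h) (g h)))))))
Step 3: (\h.((\g.(\i.((h i) g))) (\f.(\g.(\h.((f h) (g h)))))))
Step 4: (\h.(\i.((h i) (\f.(\g.(\h.((f h) (g h))))))))

Answer: (\h.(\i.((h i) (\f.(\g.(\h.((f h) (g h))))))))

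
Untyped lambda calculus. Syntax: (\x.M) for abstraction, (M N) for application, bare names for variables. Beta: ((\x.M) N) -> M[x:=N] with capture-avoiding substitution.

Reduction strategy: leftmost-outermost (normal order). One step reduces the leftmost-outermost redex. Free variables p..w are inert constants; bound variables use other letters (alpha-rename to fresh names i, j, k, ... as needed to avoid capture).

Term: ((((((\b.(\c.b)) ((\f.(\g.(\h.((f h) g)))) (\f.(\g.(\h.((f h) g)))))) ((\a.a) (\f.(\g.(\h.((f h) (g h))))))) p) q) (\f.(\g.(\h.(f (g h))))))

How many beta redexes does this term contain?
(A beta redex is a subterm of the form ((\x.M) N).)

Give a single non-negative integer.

Term: ((((((\b.(\c.b)) ((\f.(\g.(\h.((f h) g)))) (\f.(\g.(\h.((f h) g)))))) ((\a.a) (\f.(\g.(\h.((f h) (g h))))))) p) q) (\f.(\g.(\h.(f (g h))))))
  Redex: ((\b.(\c.b)) ((\f.(\g.(\h.((f h) g)))) (\f.(\g.(\h.((f h) g))))))
  Redex: ((\f.(\g.(\h.((f h) g)))) (\f.(\g.(\h.((f h) g)))))
  Redex: ((\a.a) (\f.(\g.(\h.((f h) (g h))))))
Total redexes: 3

Answer: 3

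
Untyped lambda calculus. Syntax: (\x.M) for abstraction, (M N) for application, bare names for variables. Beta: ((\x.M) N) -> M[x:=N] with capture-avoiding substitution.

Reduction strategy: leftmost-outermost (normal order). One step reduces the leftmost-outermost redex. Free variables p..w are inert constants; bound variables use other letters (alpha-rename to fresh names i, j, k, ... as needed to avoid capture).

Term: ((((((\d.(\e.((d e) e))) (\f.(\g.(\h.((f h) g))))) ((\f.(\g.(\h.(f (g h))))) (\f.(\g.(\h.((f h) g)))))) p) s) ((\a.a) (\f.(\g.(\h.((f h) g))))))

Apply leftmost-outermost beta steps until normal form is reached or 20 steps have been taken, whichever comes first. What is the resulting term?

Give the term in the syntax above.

Answer: (((p (\g.(\h.(\i.(\j.(((g h) j) i)))))) (\f.(\g.(\h.((f h) g))))) s)

Derivation:
Step 0: ((((((\d.(\e.((d e) e))) (\f.(\g.(\h.((f h) g))))) ((\f.(\g.(\h.(f (g h))))) (\f.(\g.(\h.((f h) g)))))) p) s) ((\a.a) (\f.(\g.(\h.((f h) g))))))
Step 1: (((((\e.(((\f.(\g.(\h.((f h) g)))) e) e)) ((\f.(\g.(\h.(f (g h))))) (\f.(\g.(\h.((f h) g)))))) p) s) ((\a.a) (\f.(\g.(\h.((f h) g))))))
Step 2: ((((((\f.(\g.(\h.((f h) g)))) ((\f.(\g.(\h.(f (g h))))) (\f.(\g.(\h.((f h) g)))))) ((\f.(\g.(\h.(f (g h))))) (\f.(\g.(\h.((f h) g)))))) p) s) ((\a.a) (\f.(\g.(\h.((f h) g))))))
Step 3: (((((\g.(\h.((((\f.(\g.(\h.(f (g h))))) (\f.(\g.(\h.((f h) g))))) h) g))) ((\f.(\g.(\h.(f (g h))))) (\f.(\g.(\h.((f h) g)))))) p) s) ((\a.a) (\f.(\g.(\h.((f h) g))))))
Step 4: ((((\h.((((\f.(\g.(\h.(f (g h))))) (\f.(\g.(\h.((f h) g))))) h) ((\f.(\g.(\h.(f (g h))))) (\f.(\g.(\h.((f h) g))))))) p) s) ((\a.a) (\f.(\g.(\h.((f h) g))))))
Step 5: ((((((\f.(\g.(\h.(f (g h))))) (\f.(\g.(\h.((f h) g))))) p) ((\f.(\g.(\h.(f (g h))))) (\f.(\g.(\h.((f h) g)))))) s) ((\a.a) (\f.(\g.(\h.((f h) g))))))
Step 6: (((((\g.(\h.((\f.(\g.(\h.((f h) g)))) (g h)))) p) ((\f.(\g.(\h.(f (g h))))) (\f.(\g.(\h.((f h) g)))))) s) ((\a.a) (\f.(\g.(\h.((f h) g))))))
Step 7: ((((\h.((\f.(\g.(\h.((f h) g)))) (p h))) ((\f.(\g.(\h.(f (g h))))) (\f.(\g.(\h.((f h) g)))))) s) ((\a.a) (\f.(\g.(\h.((f h) g))))))
Step 8: ((((\f.(\g.(\h.((f h) g)))) (p ((\f.(\g.(\h.(f (g h))))) (\f.(\g.(\h.((f h) g))))))) s) ((\a.a) (\f.(\g.(\h.((f h) g))))))
Step 9: (((\g.(\h.(((p ((\f.(\g.(\h.(f (g h))))) (\f.(\g.(\h.((f h) g)))))) h) g))) s) ((\a.a) (\f.(\g.(\h.((f h) g))))))
Step 10: ((\h.(((p ((\f.(\g.(\h.(f (g h))))) (\f.(\g.(\h.((f h) g)))))) h) s)) ((\a.a) (\f.(\g.(\h.((f h) g))))))
Step 11: (((p ((\f.(\g.(\h.(f (g h))))) (\f.(\g.(\h.((f h) g)))))) ((\a.a) (\f.(\g.(\h.((f h) g)))))) s)
Step 12: (((p (\g.(\h.((\f.(\g.(\h.((f h) g)))) (g h))))) ((\a.a) (\f.(\g.(\h.((f h) g)))))) s)
Step 13: (((p (\g.(\h.(\i.(\j.(((g h) j) i)))))) ((\a.a) (\f.(\g.(\h.((f h) g)))))) s)
Step 14: (((p (\g.(\h.(\i.(\j.(((g h) j) i)))))) (\f.(\g.(\h.((f h) g))))) s)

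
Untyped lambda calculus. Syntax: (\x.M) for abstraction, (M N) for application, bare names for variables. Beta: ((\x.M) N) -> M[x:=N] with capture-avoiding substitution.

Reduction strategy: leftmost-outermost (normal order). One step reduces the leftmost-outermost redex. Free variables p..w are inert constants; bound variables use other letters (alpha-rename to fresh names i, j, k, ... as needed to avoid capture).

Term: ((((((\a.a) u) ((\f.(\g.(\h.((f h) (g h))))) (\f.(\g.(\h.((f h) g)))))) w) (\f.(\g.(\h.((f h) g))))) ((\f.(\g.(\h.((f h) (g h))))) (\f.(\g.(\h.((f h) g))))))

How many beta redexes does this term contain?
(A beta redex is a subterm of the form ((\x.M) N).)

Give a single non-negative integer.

Term: ((((((\a.a) u) ((\f.(\g.(\h.((f h) (g h))))) (\f.(\g.(\h.((f h) g)))))) w) (\f.(\g.(\h.((f h) g))))) ((\f.(\g.(\h.((f h) (g h))))) (\f.(\g.(\h.((f h) g))))))
  Redex: ((\a.a) u)
  Redex: ((\f.(\g.(\h.((f h) (g h))))) (\f.(\g.(\h.((f h) g)))))
  Redex: ((\f.(\g.(\h.((f h) (g h))))) (\f.(\g.(\h.((f h) g)))))
Total redexes: 3

Answer: 3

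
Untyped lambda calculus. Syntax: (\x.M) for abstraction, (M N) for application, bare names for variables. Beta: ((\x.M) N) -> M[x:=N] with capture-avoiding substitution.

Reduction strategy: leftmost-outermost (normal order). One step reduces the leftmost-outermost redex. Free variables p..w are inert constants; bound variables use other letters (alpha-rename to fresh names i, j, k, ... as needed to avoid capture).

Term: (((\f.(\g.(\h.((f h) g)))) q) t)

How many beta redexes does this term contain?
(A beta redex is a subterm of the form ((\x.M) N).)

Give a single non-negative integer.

Term: (((\f.(\g.(\h.((f h) g)))) q) t)
  Redex: ((\f.(\g.(\h.((f h) g)))) q)
Total redexes: 1

Answer: 1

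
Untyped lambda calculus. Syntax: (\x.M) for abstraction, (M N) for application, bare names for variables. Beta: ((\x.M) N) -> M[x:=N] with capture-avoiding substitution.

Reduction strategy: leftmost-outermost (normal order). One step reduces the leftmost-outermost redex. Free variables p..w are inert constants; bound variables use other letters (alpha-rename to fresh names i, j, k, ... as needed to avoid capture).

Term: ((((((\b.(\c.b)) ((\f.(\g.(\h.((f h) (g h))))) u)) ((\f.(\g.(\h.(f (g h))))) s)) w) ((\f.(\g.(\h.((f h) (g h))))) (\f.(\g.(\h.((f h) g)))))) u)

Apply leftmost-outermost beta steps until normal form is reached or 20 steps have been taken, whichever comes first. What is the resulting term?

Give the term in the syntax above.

Step 0: ((((((\b.(\c.b)) ((\f.(\g.(\h.((f h) (g h))))) u)) ((\f.(\g.(\h.(f (g h))))) s)) w) ((\f.(\g.(\h.((f h) (g h))))) (\f.(\g.(\h.((f h) g)))))) u)
Step 1: (((((\c.((\f.(\g.(\h.((f h) (g h))))) u)) ((\f.(\g.(\h.(f (g h))))) s)) w) ((\f.(\g.(\h.((f h) (g h))))) (\f.(\g.(\h.((f h) g)))))) u)
Step 2: (((((\f.(\g.(\h.((f h) (g h))))) u) w) ((\f.(\g.(\h.((f h) (g h))))) (\f.(\g.(\h.((f h) g)))))) u)
Step 3: ((((\g.(\h.((u h) (g h)))) w) ((\f.(\g.(\h.((f h) (g h))))) (\f.(\g.(\h.((f h) g)))))) u)
Step 4: (((\h.((u h) (w h))) ((\f.(\g.(\h.((f h) (g h))))) (\f.(\g.(\h.((f h) g)))))) u)
Step 5: (((u ((\f.(\g.(\h.((f h) (g h))))) (\f.(\g.(\h.((f h) g)))))) (w ((\f.(\g.(\h.((f h) (g h))))) (\f.(\g.(\h.((f h) g))))))) u)
Step 6: (((u (\g.(\h.(((\f.(\g.(\h.((f h) g)))) h) (g h))))) (w ((\f.(\g.(\h.((f h) (g h))))) (\f.(\g.(\h.((f h) g))))))) u)
Step 7: (((u (\g.(\h.((\g.(\i.((h i) g))) (g h))))) (w ((\f.(\g.(\h.((f h) (g h))))) (\f.(\g.(\h.((f h) g))))))) u)
Step 8: (((u (\g.(\h.(\i.((h i) (g h)))))) (w ((\f.(\g.(\h.((f h) (g h))))) (\f.(\g.(\h.((f h) g))))))) u)
Step 9: (((u (\g.(\h.(\i.((h i) (g h)))))) (w (\g.(\h.(((\f.(\g.(\h.((f h) g)))) h) (g h)))))) u)
Step 10: (((u (\g.(\h.(\i.((h i) (g h)))))) (w (\g.(\h.((\g.(\i.((h i) g))) (g h)))))) u)
Step 11: (((u (\g.(\h.(\i.((h i) (g h)))))) (w (\g.(\h.(\i.((h i) (g h))))))) u)

Answer: (((u (\g.(\h.(\i.((h i) (g h)))))) (w (\g.(\h.(\i.((h i) (g h))))))) u)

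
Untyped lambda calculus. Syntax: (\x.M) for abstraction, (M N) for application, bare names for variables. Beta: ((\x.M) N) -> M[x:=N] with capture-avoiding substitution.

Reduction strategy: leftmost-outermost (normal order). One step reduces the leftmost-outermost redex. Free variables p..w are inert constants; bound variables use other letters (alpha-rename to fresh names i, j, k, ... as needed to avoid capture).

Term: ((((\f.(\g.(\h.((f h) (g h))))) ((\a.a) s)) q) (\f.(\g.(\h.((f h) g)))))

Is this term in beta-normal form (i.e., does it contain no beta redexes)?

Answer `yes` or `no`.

Term: ((((\f.(\g.(\h.((f h) (g h))))) ((\a.a) s)) q) (\f.(\g.(\h.((f h) g)))))
Found 2 beta redex(es).

Answer: no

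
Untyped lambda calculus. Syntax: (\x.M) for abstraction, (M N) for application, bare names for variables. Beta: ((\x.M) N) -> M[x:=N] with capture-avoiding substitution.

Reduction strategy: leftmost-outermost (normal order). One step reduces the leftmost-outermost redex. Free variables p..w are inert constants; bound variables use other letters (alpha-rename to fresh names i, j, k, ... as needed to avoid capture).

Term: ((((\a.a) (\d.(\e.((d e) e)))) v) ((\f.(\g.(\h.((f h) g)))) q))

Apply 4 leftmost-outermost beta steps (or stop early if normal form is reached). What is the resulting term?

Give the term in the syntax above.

Step 0: ((((\a.a) (\d.(\e.((d e) e)))) v) ((\f.(\g.(\h.((f h) g)))) q))
Step 1: (((\d.(\e.((d e) e))) v) ((\f.(\g.(\h.((f h) g)))) q))
Step 2: ((\e.((v e) e)) ((\f.(\g.(\h.((f h) g)))) q))
Step 3: ((v ((\f.(\g.(\h.((f h) g)))) q)) ((\f.(\g.(\h.((f h) g)))) q))
Step 4: ((v (\g.(\h.((q h) g)))) ((\f.(\g.(\h.((f h) g)))) q))

Answer: ((v (\g.(\h.((q h) g)))) ((\f.(\g.(\h.((f h) g)))) q))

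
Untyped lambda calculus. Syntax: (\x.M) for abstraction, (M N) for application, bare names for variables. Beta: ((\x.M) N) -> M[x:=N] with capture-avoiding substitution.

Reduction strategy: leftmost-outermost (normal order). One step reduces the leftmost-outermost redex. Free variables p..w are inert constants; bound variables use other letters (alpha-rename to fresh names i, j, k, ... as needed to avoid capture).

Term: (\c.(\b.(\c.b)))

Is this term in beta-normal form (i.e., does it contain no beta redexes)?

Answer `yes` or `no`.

Answer: yes

Derivation:
Term: (\c.(\b.(\c.b)))
No beta redexes found.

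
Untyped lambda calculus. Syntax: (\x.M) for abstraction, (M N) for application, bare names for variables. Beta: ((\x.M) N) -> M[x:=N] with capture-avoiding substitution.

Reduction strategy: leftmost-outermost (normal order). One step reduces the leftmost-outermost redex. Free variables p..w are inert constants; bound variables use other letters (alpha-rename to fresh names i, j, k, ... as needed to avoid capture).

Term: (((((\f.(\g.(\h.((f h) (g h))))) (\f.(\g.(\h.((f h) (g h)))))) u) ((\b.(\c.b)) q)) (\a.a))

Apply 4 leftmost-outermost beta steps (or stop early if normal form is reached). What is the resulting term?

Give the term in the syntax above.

Answer: (((\g.(\h.((((\b.(\c.b)) q) h) (g h)))) (u ((\b.(\c.b)) q))) (\a.a))

Derivation:
Step 0: (((((\f.(\g.(\h.((f h) (g h))))) (\f.(\g.(\h.((f h) (g h)))))) u) ((\b.(\c.b)) q)) (\a.a))
Step 1: ((((\g.(\h.(((\f.(\g.(\h.((f h) (g h))))) h) (g h)))) u) ((\b.(\c.b)) q)) (\a.a))
Step 2: (((\h.(((\f.(\g.(\h.((f h) (g h))))) h) (u h))) ((\b.(\c.b)) q)) (\a.a))
Step 3: ((((\f.(\g.(\h.((f h) (g h))))) ((\b.(\c.b)) q)) (u ((\b.(\c.b)) q))) (\a.a))
Step 4: (((\g.(\h.((((\b.(\c.b)) q) h) (g h)))) (u ((\b.(\c.b)) q))) (\a.a))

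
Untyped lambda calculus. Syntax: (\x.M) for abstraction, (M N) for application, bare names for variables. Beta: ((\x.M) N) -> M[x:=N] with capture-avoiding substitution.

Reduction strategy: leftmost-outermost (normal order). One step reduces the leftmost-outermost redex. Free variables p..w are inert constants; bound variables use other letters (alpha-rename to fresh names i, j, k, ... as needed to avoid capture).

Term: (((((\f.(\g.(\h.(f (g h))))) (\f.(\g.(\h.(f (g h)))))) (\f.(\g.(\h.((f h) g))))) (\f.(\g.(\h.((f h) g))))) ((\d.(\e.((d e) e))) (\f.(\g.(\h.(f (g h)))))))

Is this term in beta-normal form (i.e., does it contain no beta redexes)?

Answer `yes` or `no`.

Answer: no

Derivation:
Term: (((((\f.(\g.(\h.(f (g h))))) (\f.(\g.(\h.(f (g h)))))) (\f.(\g.(\h.((f h) g))))) (\f.(\g.(\h.((f h) g))))) ((\d.(\e.((d e) e))) (\f.(\g.(\h.(f (g h)))))))
Found 2 beta redex(es).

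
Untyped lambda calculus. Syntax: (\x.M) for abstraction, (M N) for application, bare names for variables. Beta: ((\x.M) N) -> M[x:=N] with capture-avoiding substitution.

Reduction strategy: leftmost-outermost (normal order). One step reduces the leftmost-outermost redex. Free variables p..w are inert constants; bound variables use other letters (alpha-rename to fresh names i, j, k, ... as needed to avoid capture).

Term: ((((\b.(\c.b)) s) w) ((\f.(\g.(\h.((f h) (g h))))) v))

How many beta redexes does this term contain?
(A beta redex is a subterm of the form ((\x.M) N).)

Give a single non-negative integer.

Term: ((((\b.(\c.b)) s) w) ((\f.(\g.(\h.((f h) (g h))))) v))
  Redex: ((\b.(\c.b)) s)
  Redex: ((\f.(\g.(\h.((f h) (g h))))) v)
Total redexes: 2

Answer: 2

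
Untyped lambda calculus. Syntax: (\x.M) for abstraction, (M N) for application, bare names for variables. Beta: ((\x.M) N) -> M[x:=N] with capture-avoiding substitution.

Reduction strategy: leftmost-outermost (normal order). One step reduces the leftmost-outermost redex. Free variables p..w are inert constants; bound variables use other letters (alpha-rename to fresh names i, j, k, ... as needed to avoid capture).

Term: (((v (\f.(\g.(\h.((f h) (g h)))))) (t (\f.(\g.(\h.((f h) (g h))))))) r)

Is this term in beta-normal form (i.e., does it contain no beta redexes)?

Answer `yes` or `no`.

Answer: yes

Derivation:
Term: (((v (\f.(\g.(\h.((f h) (g h)))))) (t (\f.(\g.(\h.((f h) (g h))))))) r)
No beta redexes found.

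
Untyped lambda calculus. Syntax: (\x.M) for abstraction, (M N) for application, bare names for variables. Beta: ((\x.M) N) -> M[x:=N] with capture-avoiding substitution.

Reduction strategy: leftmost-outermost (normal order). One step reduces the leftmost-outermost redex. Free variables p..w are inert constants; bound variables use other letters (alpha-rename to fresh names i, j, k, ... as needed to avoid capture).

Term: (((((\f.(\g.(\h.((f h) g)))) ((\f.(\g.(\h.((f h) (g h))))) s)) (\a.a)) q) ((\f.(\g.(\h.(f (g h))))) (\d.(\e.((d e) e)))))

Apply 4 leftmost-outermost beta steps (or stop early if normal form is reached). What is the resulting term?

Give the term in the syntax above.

Step 0: (((((\f.(\g.(\h.((f h) g)))) ((\f.(\g.(\h.((f h) (g h))))) s)) (\a.a)) q) ((\f.(\g.(\h.(f (g h))))) (\d.(\e.((d e) e)))))
Step 1: ((((\g.(\h.((((\f.(\g.(\h.((f h) (g h))))) s) h) g))) (\a.a)) q) ((\f.(\g.(\h.(f (g h))))) (\d.(\e.((d e) e)))))
Step 2: (((\h.((((\f.(\g.(\h.((f h) (g h))))) s) h) (\a.a))) q) ((\f.(\g.(\h.(f (g h))))) (\d.(\e.((d e) e)))))
Step 3: (((((\f.(\g.(\h.((f h) (g h))))) s) q) (\a.a)) ((\f.(\g.(\h.(f (g h))))) (\d.(\e.((d e) e)))))
Step 4: ((((\g.(\h.((s h) (g h)))) q) (\a.a)) ((\f.(\g.(\h.(f (g h))))) (\d.(\e.((d e) e)))))

Answer: ((((\g.(\h.((s h) (g h)))) q) (\a.a)) ((\f.(\g.(\h.(f (g h))))) (\d.(\e.((d e) e)))))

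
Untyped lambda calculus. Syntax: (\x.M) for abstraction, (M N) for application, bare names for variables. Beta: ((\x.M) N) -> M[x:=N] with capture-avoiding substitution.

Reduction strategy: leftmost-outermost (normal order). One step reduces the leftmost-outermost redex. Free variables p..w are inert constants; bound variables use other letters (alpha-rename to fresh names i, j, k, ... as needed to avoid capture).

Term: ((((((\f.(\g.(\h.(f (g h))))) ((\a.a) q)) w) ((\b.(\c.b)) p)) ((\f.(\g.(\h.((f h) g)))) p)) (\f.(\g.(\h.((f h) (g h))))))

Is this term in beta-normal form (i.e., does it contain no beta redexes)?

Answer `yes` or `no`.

Term: ((((((\f.(\g.(\h.(f (g h))))) ((\a.a) q)) w) ((\b.(\c.b)) p)) ((\f.(\g.(\h.((f h) g)))) p)) (\f.(\g.(\h.((f h) (g h))))))
Found 4 beta redex(es).

Answer: no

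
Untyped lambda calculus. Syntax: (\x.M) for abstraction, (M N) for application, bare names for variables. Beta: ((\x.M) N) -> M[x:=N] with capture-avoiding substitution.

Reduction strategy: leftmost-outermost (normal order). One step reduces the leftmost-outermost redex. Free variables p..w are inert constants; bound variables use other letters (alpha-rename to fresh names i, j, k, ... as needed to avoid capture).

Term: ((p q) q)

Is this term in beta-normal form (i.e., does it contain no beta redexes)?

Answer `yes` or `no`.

Term: ((p q) q)
No beta redexes found.

Answer: yes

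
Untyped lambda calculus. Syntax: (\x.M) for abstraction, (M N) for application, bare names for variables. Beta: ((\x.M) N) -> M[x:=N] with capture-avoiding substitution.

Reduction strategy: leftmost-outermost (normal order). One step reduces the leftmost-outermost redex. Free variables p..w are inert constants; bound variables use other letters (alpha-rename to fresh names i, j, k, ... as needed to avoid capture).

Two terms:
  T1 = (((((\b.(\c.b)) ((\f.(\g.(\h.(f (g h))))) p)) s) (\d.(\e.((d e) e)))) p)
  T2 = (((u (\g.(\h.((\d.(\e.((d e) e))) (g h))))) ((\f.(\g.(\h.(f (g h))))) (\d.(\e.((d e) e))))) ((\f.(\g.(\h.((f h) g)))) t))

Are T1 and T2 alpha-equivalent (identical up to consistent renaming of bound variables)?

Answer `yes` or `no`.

Answer: no

Derivation:
Term 1: (((((\b.(\c.b)) ((\f.(\g.(\h.(f (g h))))) p)) s) (\d.(\e.((d e) e)))) p)
Term 2: (((u (\g.(\h.((\d.(\e.((d e) e))) (g h))))) ((\f.(\g.(\h.(f (g h))))) (\d.(\e.((d e) e))))) ((\f.(\g.(\h.((f h) g)))) t))
Alpha-equivalence: compare structure up to binder renaming.
Result: False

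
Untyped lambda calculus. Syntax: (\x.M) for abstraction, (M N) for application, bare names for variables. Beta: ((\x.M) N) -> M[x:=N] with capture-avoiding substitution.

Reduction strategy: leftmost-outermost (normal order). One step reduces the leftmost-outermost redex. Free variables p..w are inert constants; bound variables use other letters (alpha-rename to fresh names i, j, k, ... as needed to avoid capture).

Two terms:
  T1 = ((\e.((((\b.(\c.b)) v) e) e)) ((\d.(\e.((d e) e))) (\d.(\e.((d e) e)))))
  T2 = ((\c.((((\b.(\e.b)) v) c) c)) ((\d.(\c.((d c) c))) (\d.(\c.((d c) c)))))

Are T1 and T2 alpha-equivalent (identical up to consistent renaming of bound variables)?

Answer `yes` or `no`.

Term 1: ((\e.((((\b.(\c.b)) v) e) e)) ((\d.(\e.((d e) e))) (\d.(\e.((d e) e)))))
Term 2: ((\c.((((\b.(\e.b)) v) c) c)) ((\d.(\c.((d c) c))) (\d.(\c.((d c) c)))))
Alpha-equivalence: compare structure up to binder renaming.
Result: True

Answer: yes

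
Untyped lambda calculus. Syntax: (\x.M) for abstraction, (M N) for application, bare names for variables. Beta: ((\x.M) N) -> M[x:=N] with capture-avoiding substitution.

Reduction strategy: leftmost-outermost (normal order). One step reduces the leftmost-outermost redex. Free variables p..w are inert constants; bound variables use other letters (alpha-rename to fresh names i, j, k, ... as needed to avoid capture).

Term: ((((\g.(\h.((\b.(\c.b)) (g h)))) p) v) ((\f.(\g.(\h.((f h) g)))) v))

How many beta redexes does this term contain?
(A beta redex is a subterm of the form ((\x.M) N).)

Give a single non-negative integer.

Term: ((((\g.(\h.((\b.(\c.b)) (g h)))) p) v) ((\f.(\g.(\h.((f h) g)))) v))
  Redex: ((\g.(\h.((\b.(\c.b)) (g h)))) p)
  Redex: ((\b.(\c.b)) (g h))
  Redex: ((\f.(\g.(\h.((f h) g)))) v)
Total redexes: 3

Answer: 3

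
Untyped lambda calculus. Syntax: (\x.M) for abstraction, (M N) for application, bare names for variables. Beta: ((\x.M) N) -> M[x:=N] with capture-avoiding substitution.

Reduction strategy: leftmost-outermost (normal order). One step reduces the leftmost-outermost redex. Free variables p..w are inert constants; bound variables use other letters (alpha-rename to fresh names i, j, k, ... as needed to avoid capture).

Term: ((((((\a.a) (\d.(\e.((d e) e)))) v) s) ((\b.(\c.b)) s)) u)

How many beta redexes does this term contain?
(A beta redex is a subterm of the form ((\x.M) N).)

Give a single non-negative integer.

Term: ((((((\a.a) (\d.(\e.((d e) e)))) v) s) ((\b.(\c.b)) s)) u)
  Redex: ((\a.a) (\d.(\e.((d e) e))))
  Redex: ((\b.(\c.b)) s)
Total redexes: 2

Answer: 2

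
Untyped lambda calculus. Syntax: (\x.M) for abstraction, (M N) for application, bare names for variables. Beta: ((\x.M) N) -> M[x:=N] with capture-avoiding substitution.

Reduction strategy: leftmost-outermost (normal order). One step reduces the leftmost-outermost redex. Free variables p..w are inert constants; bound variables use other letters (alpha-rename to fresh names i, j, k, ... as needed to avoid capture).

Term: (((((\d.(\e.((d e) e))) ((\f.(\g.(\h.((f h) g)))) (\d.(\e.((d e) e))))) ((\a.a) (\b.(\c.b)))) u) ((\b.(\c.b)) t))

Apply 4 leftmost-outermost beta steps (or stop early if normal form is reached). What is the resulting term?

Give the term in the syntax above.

Step 0: (((((\d.(\e.((d e) e))) ((\f.(\g.(\h.((f h) g)))) (\d.(\e.((d e) e))))) ((\a.a) (\b.(\c.b)))) u) ((\b.(\c.b)) t))
Step 1: ((((\e.((((\f.(\g.(\h.((f h) g)))) (\d.(\e.((d e) e)))) e) e)) ((\a.a) (\b.(\c.b)))) u) ((\b.(\c.b)) t))
Step 2: ((((((\f.(\g.(\h.((f h) g)))) (\d.(\e.((d e) e)))) ((\a.a) (\b.(\c.b)))) ((\a.a) (\b.(\c.b)))) u) ((\b.(\c.b)) t))
Step 3: (((((\g.(\h.(((\d.(\e.((d e) e))) h) g))) ((\a.a) (\b.(\c.b)))) ((\a.a) (\b.(\c.b)))) u) ((\b.(\c.b)) t))
Step 4: ((((\h.(((\d.(\e.((d e) e))) h) ((\a.a) (\b.(\c.b))))) ((\a.a) (\b.(\c.b)))) u) ((\b.(\c.b)) t))

Answer: ((((\h.(((\d.(\e.((d e) e))) h) ((\a.a) (\b.(\c.b))))) ((\a.a) (\b.(\c.b)))) u) ((\b.(\c.b)) t))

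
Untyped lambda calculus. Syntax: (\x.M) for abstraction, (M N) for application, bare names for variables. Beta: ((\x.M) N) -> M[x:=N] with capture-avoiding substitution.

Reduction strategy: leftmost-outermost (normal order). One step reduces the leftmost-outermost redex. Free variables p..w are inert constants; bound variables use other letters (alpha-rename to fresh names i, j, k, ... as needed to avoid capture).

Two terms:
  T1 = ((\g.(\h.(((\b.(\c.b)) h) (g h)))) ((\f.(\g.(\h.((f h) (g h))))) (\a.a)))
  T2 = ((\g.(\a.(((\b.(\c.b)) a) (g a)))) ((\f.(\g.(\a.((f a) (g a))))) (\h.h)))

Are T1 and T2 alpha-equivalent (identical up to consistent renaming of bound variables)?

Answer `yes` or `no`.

Answer: yes

Derivation:
Term 1: ((\g.(\h.(((\b.(\c.b)) h) (g h)))) ((\f.(\g.(\h.((f h) (g h))))) (\a.a)))
Term 2: ((\g.(\a.(((\b.(\c.b)) a) (g a)))) ((\f.(\g.(\a.((f a) (g a))))) (\h.h)))
Alpha-equivalence: compare structure up to binder renaming.
Result: True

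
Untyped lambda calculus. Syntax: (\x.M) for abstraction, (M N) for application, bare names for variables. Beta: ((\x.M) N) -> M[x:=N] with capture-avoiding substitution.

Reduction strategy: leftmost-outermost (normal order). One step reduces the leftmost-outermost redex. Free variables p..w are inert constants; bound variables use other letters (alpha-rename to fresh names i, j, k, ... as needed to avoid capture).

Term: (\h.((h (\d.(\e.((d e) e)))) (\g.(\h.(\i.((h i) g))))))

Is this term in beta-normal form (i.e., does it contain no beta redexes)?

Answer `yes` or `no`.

Answer: yes

Derivation:
Term: (\h.((h (\d.(\e.((d e) e)))) (\g.(\h.(\i.((h i) g))))))
No beta redexes found.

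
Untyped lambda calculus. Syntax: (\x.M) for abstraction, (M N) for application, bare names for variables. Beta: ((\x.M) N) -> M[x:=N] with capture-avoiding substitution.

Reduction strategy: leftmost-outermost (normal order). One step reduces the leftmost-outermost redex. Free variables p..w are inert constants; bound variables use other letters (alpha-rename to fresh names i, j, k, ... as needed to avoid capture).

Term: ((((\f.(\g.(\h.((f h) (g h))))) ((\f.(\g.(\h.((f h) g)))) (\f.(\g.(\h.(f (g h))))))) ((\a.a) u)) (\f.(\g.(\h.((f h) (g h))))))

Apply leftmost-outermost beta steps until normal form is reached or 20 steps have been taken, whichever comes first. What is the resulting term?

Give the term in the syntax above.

Answer: (\h.((u (\f.(\g.(\h.((f h) (g h)))))) (\g.(\i.((h i) (g i))))))

Derivation:
Step 0: ((((\f.(\g.(\h.((f h) (g h))))) ((\f.(\g.(\h.((f h) g)))) (\f.(\g.(\h.(f (g h))))))) ((\a.a) u)) (\f.(\g.(\h.((f h) (g h))))))
Step 1: (((\g.(\h.((((\f.(\g.(\h.((f h) g)))) (\f.(\g.(\h.(f (g h)))))) h) (g h)))) ((\a.a) u)) (\f.(\g.(\h.((f h) (g h))))))
Step 2: ((\h.((((\f.(\g.(\h.((f h) g)))) (\f.(\g.(\h.(f (g h)))))) h) (((\a.a) u) h))) (\f.(\g.(\h.((f h) (g h))))))
Step 3: ((((\f.(\g.(\h.((f h) g)))) (\f.(\g.(\h.(f (g h)))))) (\f.(\g.(\h.((f h) (g h)))))) (((\a.a) u) (\f.(\g.(\h.((f h) (g h)))))))
Step 4: (((\g.(\h.(((\f.(\g.(\h.(f (g h))))) h) g))) (\f.(\g.(\h.((f h) (g h)))))) (((\a.a) u) (\f.(\g.(\h.((f h) (g h)))))))
Step 5: ((\h.(((\f.(\g.(\h.(f (g h))))) h) (\f.(\g.(\h.((f h) (g h))))))) (((\a.a) u) (\f.(\g.(\h.((f h) (g h)))))))
Step 6: (((\f.(\g.(\h.(f (g h))))) (((\a.a) u) (\f.(\g.(\h.((f h) (g h))))))) (\f.(\g.(\h.((f h) (g h))))))
Step 7: ((\g.(\h.((((\a.a) u) (\f.(\g.(\h.((f h) (g h)))))) (g h)))) (\f.(\g.(\h.((f h) (g h))))))
Step 8: (\h.((((\a.a) u) (\f.(\g.(\h.((f h) (g h)))))) ((\f.(\g.(\h.((f h) (g h))))) h)))
Step 9: (\h.((u (\f.(\g.(\h.((f h) (g h)))))) ((\f.(\g.(\h.((f h) (g h))))) h)))
Step 10: (\h.((u (\f.(\g.(\h.((f h) (g h)))))) (\g.(\i.((h i) (g i))))))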